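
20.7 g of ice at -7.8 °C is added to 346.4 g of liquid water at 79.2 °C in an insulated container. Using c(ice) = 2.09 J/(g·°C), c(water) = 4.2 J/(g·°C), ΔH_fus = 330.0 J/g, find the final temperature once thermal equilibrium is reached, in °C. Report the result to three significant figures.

T_f = 70.1 °C

Heat to bring ice to 0 °C and melt it: q₁ = 20.7×2.09×7.8 + 20.7×330.0 = 7168.5 J
Heat the water can supply cooling to 0 °C: 346.4×4.2×79.2 = 115226 J > q₁, so all ice melts.
Energy balance: 346.4×4.2×(79.2 − T) = 7168.5 + 20.7×4.2×(T − 0)
1454.88(79.2 − T) = 7168.5 + 86.94 T
115226 − 7168.5 = 1541.82 T
T = 108057.5 / 1541.82 = 70.08 °C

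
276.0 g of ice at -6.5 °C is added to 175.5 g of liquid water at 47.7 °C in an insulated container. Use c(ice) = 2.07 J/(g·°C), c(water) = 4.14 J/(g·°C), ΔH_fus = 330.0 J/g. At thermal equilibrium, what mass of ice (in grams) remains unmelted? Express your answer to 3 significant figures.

Heat to warm all ice to 0 °C: 276.0×2.07×6.5 = 3713.6 J
Heat released by water cooling to 0 °C: 175.5×4.14×47.7 = 34657 J
34657 J < 3713.6 + 276.0×330.0 = 94793.6 J, so not all ice melts; final T = 0 °C.
Heat left for melting: 34657 − 3713.6 = 30943.4 J
Mass melted = 30943.4 / 330.0 = 93.77 g
Ice remaining = 276.0 − 93.77 = 182.23 g

m_ice remaining = 182 g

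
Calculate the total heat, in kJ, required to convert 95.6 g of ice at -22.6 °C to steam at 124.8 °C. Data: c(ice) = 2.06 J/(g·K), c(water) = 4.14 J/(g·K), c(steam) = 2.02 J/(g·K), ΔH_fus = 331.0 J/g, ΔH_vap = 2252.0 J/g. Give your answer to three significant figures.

q1 (heat ice -22.6→0.0 °C): 95.6 × 2.06 × 22.6 = 4451 J
q2 (melt at 0 °C): 95.6 × 331.0 = 31644 J
q3 (heat water 0.0→100.0 °C): 95.6 × 4.14 × 100.0 = 39578 J
q4 (vaporize at 100 °C): 95.6 × 2252.0 = 215291 J
q5 (heat steam 100.0→124.8 °C): 95.6 × 2.02 × 24.8 = 4789 J
Total: 4451 + 31644 + 39578 + 215291 + 4789 = 295753 J = 296 kJ

q = 296 kJ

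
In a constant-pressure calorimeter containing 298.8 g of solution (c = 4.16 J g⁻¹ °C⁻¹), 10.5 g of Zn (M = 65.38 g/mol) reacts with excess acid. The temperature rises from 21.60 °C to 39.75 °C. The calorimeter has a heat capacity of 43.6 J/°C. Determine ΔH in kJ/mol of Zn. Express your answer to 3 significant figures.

|ΔT| = |39.75 − 21.60| = 18.15 °C
|q_surr| = (298.8 × 4.16 + 43.6) × 18.15 = 1286.608 × 18.15 = 23350 J
n(Zn) = 10.5 / 65.38 = 0.1606 mol
Temperature rose, so q_rxn = −|q_surr| = -23.35 kJ
ΔH = q_rxn / n = -145.4 kJ/mol

ΔH = -145 kJ/mol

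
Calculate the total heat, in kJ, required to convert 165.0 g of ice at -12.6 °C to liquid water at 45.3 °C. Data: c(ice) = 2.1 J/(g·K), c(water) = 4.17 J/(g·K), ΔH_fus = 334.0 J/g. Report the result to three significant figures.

q = 90.6 kJ

q1 (heat ice -12.6→0.0 °C): 165.0 × 2.1 × 12.6 = 4366 J
q2 (melt at 0 °C): 165.0 × 334.0 = 55110 J
q3 (heat water 0.0→45.3 °C): 165.0 × 4.17 × 45.3 = 31169 J
Total: 4366 + 55110 + 31169 = 90645 J = 90.6 kJ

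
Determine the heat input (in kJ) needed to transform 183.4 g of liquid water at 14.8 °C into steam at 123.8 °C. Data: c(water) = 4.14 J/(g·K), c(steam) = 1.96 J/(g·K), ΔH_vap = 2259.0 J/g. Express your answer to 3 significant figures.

q1 (heat water 14.8→100.0 °C): 183.4 × 4.14 × 85.2 = 64690 J
q2 (vaporize at 100 °C): 183.4 × 2259.0 = 414301 J
q3 (heat steam 100.0→123.8 °C): 183.4 × 1.96 × 23.8 = 8555 J
Total: 64690 + 414301 + 8555 = 487546 J = 488 kJ

q = 488 kJ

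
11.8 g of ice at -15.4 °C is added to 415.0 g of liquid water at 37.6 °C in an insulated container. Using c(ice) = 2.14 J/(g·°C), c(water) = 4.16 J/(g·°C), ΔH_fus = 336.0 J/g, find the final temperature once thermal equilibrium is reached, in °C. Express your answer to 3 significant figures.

Heat to bring ice to 0 °C and melt it: q₁ = 11.8×2.14×15.4 + 11.8×336.0 = 4353.7 J
Heat the water can supply cooling to 0 °C: 415.0×4.16×37.6 = 64912.6 J > q₁, so all ice melts.
Energy balance: 415.0×4.16×(37.6 − T) = 4353.7 + 11.8×4.16×(T − 0)
1726.4(37.6 − T) = 4353.7 + 49.088 T
64912.6 − 4353.7 = 1775.488 T
T = 60558.9 / 1775.488 = 34.11 °C

T_f = 34.1 °C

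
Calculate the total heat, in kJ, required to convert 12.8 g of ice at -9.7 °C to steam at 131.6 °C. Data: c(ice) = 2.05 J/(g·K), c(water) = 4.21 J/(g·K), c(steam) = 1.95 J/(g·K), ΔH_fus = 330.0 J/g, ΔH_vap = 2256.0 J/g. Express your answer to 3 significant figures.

q1 (heat ice -9.7→0.0 °C): 12.8 × 2.05 × 9.7 = 255 J
q2 (melt at 0 °C): 12.8 × 330.0 = 4224 J
q3 (heat water 0.0→100.0 °C): 12.8 × 4.21 × 100.0 = 5389 J
q4 (vaporize at 100 °C): 12.8 × 2256.0 = 28877 J
q5 (heat steam 100.0→131.6 °C): 12.8 × 1.95 × 31.6 = 789 J
Total: 255 + 4224 + 5389 + 28877 + 789 = 39534 J = 39.5 kJ

q = 39.5 kJ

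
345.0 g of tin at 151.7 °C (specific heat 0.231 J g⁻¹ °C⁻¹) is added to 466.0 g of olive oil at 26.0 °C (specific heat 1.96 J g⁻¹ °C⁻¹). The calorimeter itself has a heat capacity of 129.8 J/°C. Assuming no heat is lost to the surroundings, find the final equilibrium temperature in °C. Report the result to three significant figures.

Heat lost by tin = heat gained by olive oil + calorimeter.
(345.0)(0.231)(151.7 − T) = [(466.0)(1.96) + 129.8](T − 26.0)
79.695 (151.7 − T) = 1043.16 (T − 26.0)
12090 − 79.695 T = 1043.16 T − 27122
39212 = 1122.855 T
T = 34.92 °C

T_f = 34.9 °C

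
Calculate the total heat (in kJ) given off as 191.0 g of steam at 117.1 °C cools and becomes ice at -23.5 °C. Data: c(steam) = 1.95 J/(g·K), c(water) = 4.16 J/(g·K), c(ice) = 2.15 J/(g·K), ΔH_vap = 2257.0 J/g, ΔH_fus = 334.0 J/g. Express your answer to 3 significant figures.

q1 (cool steam 117.1→100 °C): 191.0 × 1.95 × 17.1 = 6369 J
q2 (condense at 100 °C): 191.0 × 2257.0 = 431087 J
q3 (cool water 100→0 °C): 191.0 × 4.16 × 100.0 = 79456 J
q4 (freeze at 0 °C): 191.0 × 334.0 = 63794 J
q5 (cool ice 0→-23.5 °C): 191.0 × 2.15 × 23.5 = 9650 J
Total: 6369 + 431087 + 79456 + 63794 + 9650 = 590356 J = 590 kJ

q = 590 kJ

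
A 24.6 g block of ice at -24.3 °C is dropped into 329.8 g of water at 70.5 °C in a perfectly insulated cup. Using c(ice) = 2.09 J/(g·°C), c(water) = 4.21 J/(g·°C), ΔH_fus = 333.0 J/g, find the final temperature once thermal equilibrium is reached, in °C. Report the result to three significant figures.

Heat to bring ice to 0 °C and melt it: q₁ = 24.6×2.09×24.3 + 24.6×333.0 = 9441.2 J
Heat the water can supply cooling to 0 °C: 329.8×4.21×70.5 = 97886.3 J > q₁, so all ice melts.
Energy balance: 329.8×4.21×(70.5 − T) = 9441.2 + 24.6×4.21×(T − 0)
1388.458(70.5 − T) = 9441.2 + 103.566 T
97886.3 − 9441.2 = 1492.024 T
T = 88445.1 / 1492.024 = 59.28 °C

T_f = 59.3 °C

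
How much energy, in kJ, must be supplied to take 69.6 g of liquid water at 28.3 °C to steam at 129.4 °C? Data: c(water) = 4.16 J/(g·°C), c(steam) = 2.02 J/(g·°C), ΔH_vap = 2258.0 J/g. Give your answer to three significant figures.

q1 (heat water 28.3→100.0 °C): 69.6 × 4.16 × 71.7 = 20760 J
q2 (vaporize at 100 °C): 69.6 × 2258.0 = 157157 J
q3 (heat steam 100.0→129.4 °C): 69.6 × 2.02 × 29.4 = 4133 J
Total: 20760 + 157157 + 4133 = 182050 J = 182 kJ

q = 182 kJ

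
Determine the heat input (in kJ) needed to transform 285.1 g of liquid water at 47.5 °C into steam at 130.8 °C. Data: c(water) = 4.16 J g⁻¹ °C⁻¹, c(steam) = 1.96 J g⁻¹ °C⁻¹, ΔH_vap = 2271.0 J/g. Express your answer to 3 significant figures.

q = 727 kJ

q1 (heat water 47.5→100.0 °C): 285.1 × 4.16 × 52.5 = 62266 J
q2 (vaporize at 100 °C): 285.1 × 2271.0 = 647462 J
q3 (heat steam 100.0→130.8 °C): 285.1 × 1.96 × 30.8 = 17211 J
Total: 62266 + 647462 + 17211 = 726939 J = 727 kJ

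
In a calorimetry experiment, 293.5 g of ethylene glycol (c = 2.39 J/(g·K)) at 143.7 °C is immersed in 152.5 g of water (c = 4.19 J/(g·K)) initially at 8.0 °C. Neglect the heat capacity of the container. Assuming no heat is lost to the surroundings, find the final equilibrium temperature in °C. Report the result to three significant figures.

T_f = 79.0 °C

Heat lost by ethylene glycol = heat gained by water.
(293.5)(2.39)(143.7 − T) = (152.5)(4.19)(T − 8.0)
701.465 (143.7 − T) = 638.975 (T − 8.0)
100800 − 701.465 T = 638.975 T − 5111.8
105911.8 = 1340.440 T
T = 79.01 °C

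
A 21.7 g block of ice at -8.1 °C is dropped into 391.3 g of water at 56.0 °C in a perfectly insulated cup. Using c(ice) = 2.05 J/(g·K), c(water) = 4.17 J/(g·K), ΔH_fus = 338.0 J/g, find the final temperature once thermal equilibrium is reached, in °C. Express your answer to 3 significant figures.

T_f = 48.6 °C

Heat to bring ice to 0 °C and melt it: q₁ = 21.7×2.05×8.1 + 21.7×338.0 = 7694.9 J
Heat the water can supply cooling to 0 °C: 391.3×4.17×56.0 = 91376.4 J > q₁, so all ice melts.
Energy balance: 391.3×4.17×(56.0 − T) = 7694.9 + 21.7×4.17×(T − 0)
1631.721(56.0 − T) = 7694.9 + 90.489 T
91376.4 − 7694.9 = 1722.210 T
T = 83681.5 / 1722.210 = 48.59 °C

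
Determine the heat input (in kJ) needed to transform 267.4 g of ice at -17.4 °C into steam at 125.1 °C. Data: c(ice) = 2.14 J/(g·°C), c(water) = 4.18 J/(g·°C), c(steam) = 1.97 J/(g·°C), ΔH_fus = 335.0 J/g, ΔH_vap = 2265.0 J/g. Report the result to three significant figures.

q1 (heat ice -17.4→0.0 °C): 267.4 × 2.14 × 17.4 = 9957 J
q2 (melt at 0 °C): 267.4 × 335.0 = 89579 J
q3 (heat water 0.0→100.0 °C): 267.4 × 4.18 × 100.0 = 111773 J
q4 (vaporize at 100 °C): 267.4 × 2265.0 = 605661 J
q5 (heat steam 100.0→125.1 °C): 267.4 × 1.97 × 25.1 = 13222 J
Total: 9957 + 89579 + 111773 + 605661 + 13222 = 830192 J = 830 kJ

q = 830 kJ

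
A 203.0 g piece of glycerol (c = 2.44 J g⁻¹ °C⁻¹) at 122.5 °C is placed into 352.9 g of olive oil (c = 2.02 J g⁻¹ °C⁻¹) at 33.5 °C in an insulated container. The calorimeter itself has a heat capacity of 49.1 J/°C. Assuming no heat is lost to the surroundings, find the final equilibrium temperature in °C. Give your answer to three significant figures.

T_f = 68.6 °C

Heat lost by glycerol = heat gained by olive oil + calorimeter.
(203.0)(2.44)(122.5 − T) = [(352.9)(2.02) + 49.1](T − 33.5)
495.32 (122.5 − T) = 761.958 (T − 33.5)
60677 − 495.32 T = 761.958 T − 25526
86203 = 1257.278 T
T = 68.56 °C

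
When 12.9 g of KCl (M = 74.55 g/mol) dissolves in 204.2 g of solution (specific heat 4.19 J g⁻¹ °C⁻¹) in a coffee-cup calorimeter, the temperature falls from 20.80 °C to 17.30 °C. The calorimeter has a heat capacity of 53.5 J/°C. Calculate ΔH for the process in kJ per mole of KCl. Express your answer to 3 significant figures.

ΔH = 18.4 kJ/mol

|ΔT| = |17.30 − 20.80| = 3.50 °C
|q_surr| = (204.2 × 4.19 + 53.5) × 3.50 = 909.098 × 3.50 = 3182 J
n(KCl) = 12.9 / 74.55 = 0.1730 mol
Temperature fell, so q_rxn = +|q_surr| = 3.182 kJ
ΔH = q_rxn / n = 18.39 kJ/mol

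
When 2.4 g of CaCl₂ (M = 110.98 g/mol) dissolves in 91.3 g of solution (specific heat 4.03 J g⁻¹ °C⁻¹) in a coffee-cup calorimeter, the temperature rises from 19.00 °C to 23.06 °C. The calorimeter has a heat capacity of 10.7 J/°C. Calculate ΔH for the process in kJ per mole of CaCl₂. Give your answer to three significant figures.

ΔH = -71.1 kJ/mol

|ΔT| = |23.06 − 19.00| = 4.06 °C
|q_surr| = (91.3 × 4.03 + 10.7) × 4.06 = 378.639 × 4.06 = 1537 J
n(CaCl₂) = 2.4 / 110.98 = 0.02163 mol
Temperature rose, so q_rxn = −|q_surr| = -1.537 kJ
ΔH = q_rxn / n = -71.06 kJ/mol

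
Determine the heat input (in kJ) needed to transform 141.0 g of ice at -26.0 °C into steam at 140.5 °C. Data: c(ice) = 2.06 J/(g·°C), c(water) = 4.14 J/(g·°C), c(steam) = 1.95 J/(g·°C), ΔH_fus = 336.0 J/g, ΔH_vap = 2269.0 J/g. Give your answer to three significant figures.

q1 (heat ice -26.0→0.0 °C): 141.0 × 2.06 × 26.0 = 7552 J
q2 (melt at 0 °C): 141.0 × 336.0 = 47376 J
q3 (heat water 0.0→100.0 °C): 141.0 × 4.14 × 100.0 = 58374 J
q4 (vaporize at 100 °C): 141.0 × 2269.0 = 319929 J
q5 (heat steam 100.0→140.5 °C): 141.0 × 1.95 × 40.5 = 11135 J
Total: 7552 + 47376 + 58374 + 319929 + 11135 = 444366 J = 444 kJ

q = 444 kJ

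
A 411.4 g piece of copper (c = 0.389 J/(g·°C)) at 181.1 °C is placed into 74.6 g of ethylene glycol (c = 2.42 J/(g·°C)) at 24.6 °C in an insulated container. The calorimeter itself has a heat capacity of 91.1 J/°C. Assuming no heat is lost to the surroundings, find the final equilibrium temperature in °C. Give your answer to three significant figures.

Heat lost by copper = heat gained by ethylene glycol + calorimeter.
(411.4)(0.389)(181.1 − T) = [(74.6)(2.42) + 91.1](T − 24.6)
160.0346 (181.1 − T) = 271.632 (T − 24.6)
28982 − 160.0346 T = 271.632 T − 6682.1
35664.1 = 431.6666 T
T = 82.62 °C

T_f = 82.6 °C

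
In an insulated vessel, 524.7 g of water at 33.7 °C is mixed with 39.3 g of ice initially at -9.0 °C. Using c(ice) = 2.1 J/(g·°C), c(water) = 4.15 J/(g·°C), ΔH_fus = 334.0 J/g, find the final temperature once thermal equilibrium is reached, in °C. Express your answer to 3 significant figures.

T_f = 25.4 °C

Heat to bring ice to 0 °C and melt it: q₁ = 39.3×2.1×9.0 + 39.3×334.0 = 13869 J
Heat the water can supply cooling to 0 °C: 524.7×4.15×33.7 = 73381.9 J > q₁, so all ice melts.
Energy balance: 524.7×4.15×(33.7 − T) = 13869 + 39.3×4.15×(T − 0)
2177.505(33.7 − T) = 13869 + 163.095 T
73381.9 − 13869 = 2340.600 T
T = 59512.9 / 2340.600 = 25.43 °C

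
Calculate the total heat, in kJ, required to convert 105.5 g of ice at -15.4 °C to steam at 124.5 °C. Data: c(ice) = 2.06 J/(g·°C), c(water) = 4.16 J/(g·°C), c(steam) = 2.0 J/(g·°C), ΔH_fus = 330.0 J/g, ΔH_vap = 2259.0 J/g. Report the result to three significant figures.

q = 326 kJ

q1 (heat ice -15.4→0.0 °C): 105.5 × 2.06 × 15.4 = 3347 J
q2 (melt at 0 °C): 105.5 × 330.0 = 34815 J
q3 (heat water 0.0→100.0 °C): 105.5 × 4.16 × 100.0 = 43888 J
q4 (vaporize at 100 °C): 105.5 × 2259.0 = 238325 J
q5 (heat steam 100.0→124.5 °C): 105.5 × 2.0 × 24.5 = 5170 J
Total: 3347 + 34815 + 43888 + 238325 + 5170 = 325545 J = 326 kJ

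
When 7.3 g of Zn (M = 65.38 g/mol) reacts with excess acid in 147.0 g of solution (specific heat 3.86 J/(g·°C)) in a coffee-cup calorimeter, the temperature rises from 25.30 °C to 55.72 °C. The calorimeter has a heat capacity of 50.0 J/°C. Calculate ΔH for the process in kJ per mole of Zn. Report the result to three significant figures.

|ΔT| = |55.72 − 25.30| = 30.42 °C
|q_surr| = (147.0 × 3.86 + 50.0) × 30.42 = 617.42 × 30.42 = 18780 J
n(Zn) = 7.3 / 65.38 = 0.1117 mol
Temperature rose, so q_rxn = −|q_surr| = -18.78 kJ
ΔH = q_rxn / n = -168.1 kJ/mol

ΔH = -168 kJ/mol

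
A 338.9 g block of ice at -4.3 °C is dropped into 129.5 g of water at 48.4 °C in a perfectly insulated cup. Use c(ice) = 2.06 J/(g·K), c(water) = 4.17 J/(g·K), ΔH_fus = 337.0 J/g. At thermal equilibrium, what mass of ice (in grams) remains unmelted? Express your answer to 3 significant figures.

Heat to warm all ice to 0 °C: 338.9×2.06×4.3 = 3002.0 J
Heat released by water cooling to 0 °C: 129.5×4.17×48.4 = 26137 J
26137 J < 3002.0 + 338.9×337.0 = 117211.3 J, so not all ice melts; final T = 0 °C.
Heat left for melting: 26137 − 3002.0 = 23135.0 J
Mass melted = 23135.0 / 337.0 = 68.65 g
Ice remaining = 338.9 − 68.65 = 270.25 g

m_ice remaining = 270 g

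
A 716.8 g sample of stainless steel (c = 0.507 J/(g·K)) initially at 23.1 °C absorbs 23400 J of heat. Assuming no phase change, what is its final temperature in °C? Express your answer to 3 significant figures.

ΔT = q / (m c) = 23400 / (716.8 × 0.507) = 64.39 °C
T_f = 23.1 + 64.39 = 87.49 °C

T_f = 87.5 °C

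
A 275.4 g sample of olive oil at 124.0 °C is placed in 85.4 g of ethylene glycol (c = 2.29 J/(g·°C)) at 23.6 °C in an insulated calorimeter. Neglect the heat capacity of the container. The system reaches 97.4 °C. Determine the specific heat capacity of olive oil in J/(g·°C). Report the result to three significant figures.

q_gained = (85.4 × 2.29) × (97.4 − 23.6) = 14430 J
q_lost = 275.4 × c × (124.0 − 97.4) = 7325.64 c
Set equal: c = 14430 / 7325.64 = 1.97 J/(g·°C)

c = 1.97 J/(g·°C)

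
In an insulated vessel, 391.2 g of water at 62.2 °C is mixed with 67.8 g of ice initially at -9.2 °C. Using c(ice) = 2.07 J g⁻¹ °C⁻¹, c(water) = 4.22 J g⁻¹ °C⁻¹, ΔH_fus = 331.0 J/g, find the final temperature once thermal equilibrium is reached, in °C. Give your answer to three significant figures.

Heat to bring ice to 0 °C and melt it: q₁ = 67.8×2.07×9.2 + 67.8×331.0 = 23733 J
Heat the water can supply cooling to 0 °C: 391.2×4.22×62.2 = 102684 J > q₁, so all ice melts.
Energy balance: 391.2×4.22×(62.2 − T) = 23733 + 67.8×4.22×(T − 0)
1650.864(62.2 − T) = 23733 + 286.116 T
102684 − 23733 = 1936.980 T
T = 78951 / 1936.980 = 40.76 °C

T_f = 40.8 °C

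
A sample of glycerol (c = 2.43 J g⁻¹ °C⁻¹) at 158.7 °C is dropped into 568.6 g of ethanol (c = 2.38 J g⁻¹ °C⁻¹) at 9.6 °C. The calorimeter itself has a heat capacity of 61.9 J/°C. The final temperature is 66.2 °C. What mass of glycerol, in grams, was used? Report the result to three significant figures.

m = 356 g

q_gained = (568.6 × 2.38 + 61.9) × (66.2 − 9.6) = 80100 J
q_lost = m × 2.43 × (158.7 − 66.2) = 224.775 m
m = 80100 / 224.775 = 356 g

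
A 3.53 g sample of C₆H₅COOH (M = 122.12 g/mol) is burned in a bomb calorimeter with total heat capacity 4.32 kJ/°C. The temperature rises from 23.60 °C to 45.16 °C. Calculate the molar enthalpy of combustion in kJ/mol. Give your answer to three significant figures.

ΔT = 45.16 − 23.60 = 21.56 °C
q_cal = C_cal × ΔT = 4.32 × 21.56 = 93.1392 kJ
n = 3.53 / 122.12 = 0.02891 mol
q_rxn = −q_cal = -93.1392 kJ
ΔH = -93.1392 / 0.02891 = -3222 kJ/mol

ΔH = -3220 kJ/mol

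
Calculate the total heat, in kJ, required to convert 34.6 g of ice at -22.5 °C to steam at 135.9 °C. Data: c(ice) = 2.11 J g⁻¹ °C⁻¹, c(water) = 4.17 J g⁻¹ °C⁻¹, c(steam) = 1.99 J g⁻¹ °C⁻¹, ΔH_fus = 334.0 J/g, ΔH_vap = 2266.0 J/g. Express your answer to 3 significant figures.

q = 109 kJ

q1 (heat ice -22.5→0.0 °C): 34.6 × 2.11 × 22.5 = 1643 J
q2 (melt at 0 °C): 34.6 × 334.0 = 11556 J
q3 (heat water 0.0→100.0 °C): 34.6 × 4.17 × 100.0 = 14428 J
q4 (vaporize at 100 °C): 34.6 × 2266.0 = 78404 J
q5 (heat steam 100.0→135.9 °C): 34.6 × 1.99 × 35.9 = 2472 J
Total: 1643 + 11556 + 14428 + 78404 + 2472 = 108503 J = 109 kJ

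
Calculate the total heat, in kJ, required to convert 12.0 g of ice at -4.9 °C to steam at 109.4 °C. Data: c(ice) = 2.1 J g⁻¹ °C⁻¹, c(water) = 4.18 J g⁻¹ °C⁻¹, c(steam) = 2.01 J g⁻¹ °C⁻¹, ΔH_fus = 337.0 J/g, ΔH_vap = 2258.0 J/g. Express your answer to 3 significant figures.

q1 (heat ice -4.9→0.0 °C): 12.0 × 2.1 × 4.9 = 123 J
q2 (melt at 0 °C): 12.0 × 337.0 = 4044 J
q3 (heat water 0.0→100.0 °C): 12.0 × 4.18 × 100.0 = 5016 J
q4 (vaporize at 100 °C): 12.0 × 2258.0 = 27096 J
q5 (heat steam 100.0→109.4 °C): 12.0 × 2.01 × 9.4 = 227 J
Total: 123 + 4044 + 5016 + 27096 + 227 = 36506 J = 36.5 kJ

q = 36.5 kJ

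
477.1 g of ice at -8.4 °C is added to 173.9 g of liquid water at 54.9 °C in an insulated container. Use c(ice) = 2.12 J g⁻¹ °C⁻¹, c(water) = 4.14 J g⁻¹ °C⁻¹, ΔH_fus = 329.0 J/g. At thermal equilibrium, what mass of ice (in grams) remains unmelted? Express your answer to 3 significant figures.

Heat to warm all ice to 0 °C: 477.1×2.12×8.4 = 8496.2 J
Heat released by water cooling to 0 °C: 173.9×4.14×54.9 = 39525 J
39525 J < 8496.2 + 477.1×329.0 = 165462.1 J, so not all ice melts; final T = 0 °C.
Heat left for melting: 39525 − 8496.2 = 31028.8 J
Mass melted = 31028.8 / 329.0 = 94.31 g
Ice remaining = 477.1 − 94.31 = 382.79 g

m_ice remaining = 383 g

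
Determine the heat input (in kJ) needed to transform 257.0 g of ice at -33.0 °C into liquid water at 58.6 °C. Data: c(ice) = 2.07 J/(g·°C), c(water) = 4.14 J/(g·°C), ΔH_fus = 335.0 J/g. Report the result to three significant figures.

q1 (heat ice -33.0→0.0 °C): 257.0 × 2.07 × 33.0 = 17556 J
q2 (melt at 0 °C): 257.0 × 335.0 = 86095 J
q3 (heat water 0.0→58.6 °C): 257.0 × 4.14 × 58.6 = 62349 J
Total: 17556 + 86095 + 62349 = 166000 J = 166 kJ

q = 166 kJ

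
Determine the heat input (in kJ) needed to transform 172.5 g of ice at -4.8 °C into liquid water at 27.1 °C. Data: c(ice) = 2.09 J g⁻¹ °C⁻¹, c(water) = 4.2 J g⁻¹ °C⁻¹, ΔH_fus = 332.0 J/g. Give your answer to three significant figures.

q = 78.6 kJ

q1 (heat ice -4.8→0.0 °C): 172.5 × 2.09 × 4.8 = 1731 J
q2 (melt at 0 °C): 172.5 × 332.0 = 57270 J
q3 (heat water 0.0→27.1 °C): 172.5 × 4.2 × 27.1 = 19634 J
Total: 1731 + 57270 + 19634 = 78635 J = 78.6 kJ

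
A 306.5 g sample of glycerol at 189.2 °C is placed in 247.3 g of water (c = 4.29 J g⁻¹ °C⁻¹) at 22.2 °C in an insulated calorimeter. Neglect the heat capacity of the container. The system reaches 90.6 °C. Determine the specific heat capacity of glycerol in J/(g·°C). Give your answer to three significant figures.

c = 2.40 J/(g·°C)

q_gained = (247.3 × 4.29) × (90.6 − 22.2) = 72570 J
q_lost = 306.5 × c × (189.2 − 90.6) = 30220.9 c
Set equal: c = 72570 / 30220.9 = 2.40 J/(g·°C)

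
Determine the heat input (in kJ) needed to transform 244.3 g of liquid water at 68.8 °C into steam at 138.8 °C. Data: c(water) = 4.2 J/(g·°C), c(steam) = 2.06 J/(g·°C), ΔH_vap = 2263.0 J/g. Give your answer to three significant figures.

q1 (heat water 68.8→100.0 °C): 244.3 × 4.2 × 31.2 = 32013 J
q2 (vaporize at 100 °C): 244.3 × 2263.0 = 552851 J
q3 (heat steam 100.0→138.8 °C): 244.3 × 2.06 × 38.8 = 19526 J
Total: 32013 + 552851 + 19526 = 604390 J = 604 kJ

q = 604 kJ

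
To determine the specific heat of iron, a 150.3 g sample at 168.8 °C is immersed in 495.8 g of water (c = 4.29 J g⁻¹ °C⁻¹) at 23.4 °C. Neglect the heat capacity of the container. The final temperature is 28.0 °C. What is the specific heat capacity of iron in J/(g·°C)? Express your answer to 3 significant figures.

q_gained = (495.8 × 4.29) × (28.0 − 23.4) = 9784 J
q_lost = 150.3 × c × (168.8 − 28.0) = 21162.24 c
Set equal: c = 9784 / 21162.24 = 0.462 J/(g·°C)

c = 0.462 J/(g·°C)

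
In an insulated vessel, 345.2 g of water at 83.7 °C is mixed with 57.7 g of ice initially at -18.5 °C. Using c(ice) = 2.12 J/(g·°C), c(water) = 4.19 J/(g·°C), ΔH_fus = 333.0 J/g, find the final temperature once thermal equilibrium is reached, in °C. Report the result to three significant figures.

Heat to bring ice to 0 °C and melt it: q₁ = 57.7×2.12×18.5 + 57.7×333.0 = 21477 J
Heat the water can supply cooling to 0 °C: 345.2×4.19×83.7 = 121063 J > q₁, so all ice melts.
Energy balance: 345.2×4.19×(83.7 − T) = 21477 + 57.7×4.19×(T − 0)
1446.388(83.7 − T) = 21477 + 241.763 T
121063 − 21477 = 1688.151 T
T = 99586 / 1688.151 = 58.99 °C

T_f = 59.0 °C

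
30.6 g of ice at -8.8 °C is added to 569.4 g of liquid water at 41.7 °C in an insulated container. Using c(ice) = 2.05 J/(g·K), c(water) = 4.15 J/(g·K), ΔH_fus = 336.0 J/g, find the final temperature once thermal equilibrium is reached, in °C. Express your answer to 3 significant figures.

T_f = 35.2 °C

Heat to bring ice to 0 °C and melt it: q₁ = 30.6×2.05×8.8 + 30.6×336.0 = 10834 J
Heat the water can supply cooling to 0 °C: 569.4×4.15×41.7 = 98537.5 J > q₁, so all ice melts.
Energy balance: 569.4×4.15×(41.7 − T) = 10834 + 30.6×4.15×(T − 0)
2363.01(41.7 − T) = 10834 + 126.99 T
98537.5 − 10834 = 2490.00 T
T = 87703.5 / 2490.00 = 35.22 °C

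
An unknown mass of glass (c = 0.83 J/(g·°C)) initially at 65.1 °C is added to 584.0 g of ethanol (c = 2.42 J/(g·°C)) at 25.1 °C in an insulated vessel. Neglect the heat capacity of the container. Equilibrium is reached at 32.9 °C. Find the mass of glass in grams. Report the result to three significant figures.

q_gained = (584.0 × 2.42) × (32.9 − 25.1) = 11020 J
q_lost = m × 0.83 × (65.1 − 32.9) = 26.726 m
m = 11020 / 26.726 = 412 g

m = 412 g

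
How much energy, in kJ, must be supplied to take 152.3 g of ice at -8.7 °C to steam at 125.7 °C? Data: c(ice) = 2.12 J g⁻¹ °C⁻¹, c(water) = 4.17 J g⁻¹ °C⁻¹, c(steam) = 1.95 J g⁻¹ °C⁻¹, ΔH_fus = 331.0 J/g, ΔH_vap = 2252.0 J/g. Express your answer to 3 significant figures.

q = 467 kJ

q1 (heat ice -8.7→0.0 °C): 152.3 × 2.12 × 8.7 = 2809 J
q2 (melt at 0 °C): 152.3 × 331.0 = 50411 J
q3 (heat water 0.0→100.0 °C): 152.3 × 4.17 × 100.0 = 63509 J
q4 (vaporize at 100 °C): 152.3 × 2252.0 = 342980 J
q5 (heat steam 100.0→125.7 °C): 152.3 × 1.95 × 25.7 = 7633 J
Total: 2809 + 50411 + 63509 + 342980 + 7633 = 467342 J = 467 kJ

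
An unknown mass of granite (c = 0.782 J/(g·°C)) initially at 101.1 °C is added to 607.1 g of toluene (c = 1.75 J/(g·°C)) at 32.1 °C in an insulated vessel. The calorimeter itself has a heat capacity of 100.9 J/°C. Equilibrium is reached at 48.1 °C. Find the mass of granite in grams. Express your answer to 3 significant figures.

m = 449 g

q_gained = (607.1 × 1.75 + 100.9) × (48.1 − 32.1) = 18610 J
q_lost = m × 0.782 × (101.1 − 48.1) = 41.446 m
m = 18610 / 41.446 = 449 g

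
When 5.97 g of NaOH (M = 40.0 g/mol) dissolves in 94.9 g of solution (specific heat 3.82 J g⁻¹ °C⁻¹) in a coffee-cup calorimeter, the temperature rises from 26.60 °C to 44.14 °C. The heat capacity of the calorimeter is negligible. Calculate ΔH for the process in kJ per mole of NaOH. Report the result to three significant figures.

|ΔT| = |44.14 − 26.60| = 17.54 °C
|q_surr| = (94.9 × 3.82) × 17.54 = 362.518 × 17.54 = 6359 J
n(NaOH) = 5.97 / 40.0 = 0.1493 mol
Temperature rose, so q_rxn = −|q_surr| = -6.359 kJ
ΔH = q_rxn / n = -42.59 kJ/mol

ΔH = -42.6 kJ/mol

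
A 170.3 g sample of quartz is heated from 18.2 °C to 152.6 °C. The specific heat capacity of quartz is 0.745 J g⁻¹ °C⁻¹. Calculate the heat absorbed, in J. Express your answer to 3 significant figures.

q = 17100 J

q = m c ΔT = 170.3 × 0.745 × (152.6 − 18.2)
q = 170.3 × 0.745 × 134.4 = 17050 J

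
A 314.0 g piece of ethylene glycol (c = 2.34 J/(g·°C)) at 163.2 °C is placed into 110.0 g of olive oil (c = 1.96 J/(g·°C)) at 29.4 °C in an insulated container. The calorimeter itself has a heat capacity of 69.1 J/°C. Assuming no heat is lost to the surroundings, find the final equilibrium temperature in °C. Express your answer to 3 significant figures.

Heat lost by ethylene glycol = heat gained by olive oil + calorimeter.
(314.0)(2.34)(163.2 − T) = [(110.0)(1.96) + 69.1](T − 29.4)
734.76 (163.2 − T) = 284.7 (T − 29.4)
119910 − 734.76 T = 284.7 T − 8370.2
128280.2 = 1019.46 T
T = 125.8 °C

T_f = 126 °C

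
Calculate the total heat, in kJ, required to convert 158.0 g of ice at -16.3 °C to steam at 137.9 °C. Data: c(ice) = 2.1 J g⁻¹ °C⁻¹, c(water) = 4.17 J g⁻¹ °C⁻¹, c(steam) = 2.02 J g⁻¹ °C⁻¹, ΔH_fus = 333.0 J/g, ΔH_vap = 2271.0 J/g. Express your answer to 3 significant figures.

q1 (heat ice -16.3→0.0 °C): 158.0 × 2.1 × 16.3 = 5408 J
q2 (melt at 0 °C): 158.0 × 333.0 = 52614 J
q3 (heat water 0.0→100.0 °C): 158.0 × 4.17 × 100.0 = 65886 J
q4 (vaporize at 100 °C): 158.0 × 2271.0 = 358818 J
q5 (heat steam 100.0→137.9 °C): 158.0 × 2.02 × 37.9 = 12096 J
Total: 5408 + 52614 + 65886 + 358818 + 12096 = 494822 J = 495 kJ

q = 495 kJ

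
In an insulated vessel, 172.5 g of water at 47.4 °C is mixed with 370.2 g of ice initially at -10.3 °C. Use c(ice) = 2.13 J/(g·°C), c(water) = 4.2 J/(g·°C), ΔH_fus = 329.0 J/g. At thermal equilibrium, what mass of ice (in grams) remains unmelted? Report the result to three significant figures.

Heat to warm all ice to 0 °C: 370.2×2.13×10.3 = 8121.8 J
Heat released by water cooling to 0 °C: 172.5×4.2×47.4 = 34341 J
34341 J < 8121.8 + 370.2×329.0 = 129917.6 J, so not all ice melts; final T = 0 °C.
Heat left for melting: 34341 − 8121.8 = 26219.2 J
Mass melted = 26219.2 / 329.0 = 79.69 g
Ice remaining = 370.2 − 79.69 = 290.51 g

m_ice remaining = 291 g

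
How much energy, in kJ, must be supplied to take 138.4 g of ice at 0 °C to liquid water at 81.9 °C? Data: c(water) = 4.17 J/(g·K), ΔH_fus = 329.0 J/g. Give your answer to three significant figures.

q = 92.8 kJ

q1 (melt at 0 °C): 138.4 × 329.0 = 45534 J
q2 (heat water 0.0→81.9 °C): 138.4 × 4.17 × 81.9 = 47267 J
Total: 45534 + 47267 = 92801 J = 92.8 kJ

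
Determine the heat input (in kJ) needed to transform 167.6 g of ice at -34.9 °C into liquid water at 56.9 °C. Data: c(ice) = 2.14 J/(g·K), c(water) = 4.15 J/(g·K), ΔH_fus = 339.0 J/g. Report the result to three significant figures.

q = 109 kJ

q1 (heat ice -34.9→0.0 °C): 167.6 × 2.14 × 34.9 = 12517 J
q2 (melt at 0 °C): 167.6 × 339.0 = 56816 J
q3 (heat water 0.0→56.9 °C): 167.6 × 4.15 × 56.9 = 39576 J
Total: 12517 + 56816 + 39576 = 108909 J = 109 kJ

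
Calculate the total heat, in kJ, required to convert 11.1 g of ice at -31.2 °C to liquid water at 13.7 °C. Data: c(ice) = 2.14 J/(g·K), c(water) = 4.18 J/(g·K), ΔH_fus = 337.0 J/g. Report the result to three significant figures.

q = 5.12 kJ

q1 (heat ice -31.2→0.0 °C): 11.1 × 2.14 × 31.2 = 741 J
q2 (melt at 0 °C): 11.1 × 337.0 = 3741 J
q3 (heat water 0.0→13.7 °C): 11.1 × 4.18 × 13.7 = 636 J
Total: 741 + 3741 + 636 = 5118 J = 5.12 kJ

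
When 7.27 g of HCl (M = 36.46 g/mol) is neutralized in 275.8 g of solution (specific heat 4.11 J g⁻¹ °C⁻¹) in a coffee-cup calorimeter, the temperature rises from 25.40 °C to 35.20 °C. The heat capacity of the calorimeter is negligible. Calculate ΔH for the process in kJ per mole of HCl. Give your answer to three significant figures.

|ΔT| = |35.20 − 25.40| = 9.80 °C
|q_surr| = (275.8 × 4.11) × 9.80 = 1133.538 × 9.80 = 11110 J
n(HCl) = 7.27 / 36.46 = 0.1994 mol
Temperature rose, so q_rxn = −|q_surr| = -11.11 kJ
ΔH = q_rxn / n = -55.72 kJ/mol

ΔH = -55.7 kJ/mol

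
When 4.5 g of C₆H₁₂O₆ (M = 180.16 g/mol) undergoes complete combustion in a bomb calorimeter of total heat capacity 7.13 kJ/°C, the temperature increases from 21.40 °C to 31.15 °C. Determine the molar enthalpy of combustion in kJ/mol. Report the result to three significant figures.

ΔT = 31.15 − 21.40 = 9.75 °C
q_cal = C_cal × ΔT = 7.13 × 9.75 = 69.5175 kJ
n = 4.5 / 180.16 = 0.02498 mol
q_rxn = −q_cal = -69.5175 kJ
ΔH = -69.5175 / 0.02498 = -2783 kJ/mol

ΔH = -2780 kJ/mol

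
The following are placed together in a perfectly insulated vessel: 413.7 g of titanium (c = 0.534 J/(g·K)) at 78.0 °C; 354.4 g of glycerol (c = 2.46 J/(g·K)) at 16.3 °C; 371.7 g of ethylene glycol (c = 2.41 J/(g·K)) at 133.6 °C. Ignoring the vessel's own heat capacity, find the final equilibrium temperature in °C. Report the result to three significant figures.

Σ mᵢcᵢ(T − Tᵢ) = 0  ⇒  T = Σ mᵢcᵢTᵢ / Σ mᵢcᵢ
Σ mᵢcᵢ = 413.7×0.534 + 354.4×2.46 + 371.7×2.41 = 1988.5368
Σ mᵢcᵢTᵢ = 220.9158×78.0 + 871.824×16.3 + 895.797×133.6 = 151120
T = 151120 / 1988.5368 = 76.00 °C

T_f = 76.0 °C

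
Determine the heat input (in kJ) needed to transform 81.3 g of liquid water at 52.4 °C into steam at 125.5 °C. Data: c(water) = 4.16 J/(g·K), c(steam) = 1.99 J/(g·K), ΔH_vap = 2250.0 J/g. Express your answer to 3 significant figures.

q = 203 kJ

q1 (heat water 52.4→100.0 °C): 81.3 × 4.16 × 47.6 = 16099 J
q2 (vaporize at 100 °C): 81.3 × 2250.0 = 182925 J
q3 (heat steam 100.0→125.5 °C): 81.3 × 1.99 × 25.5 = 4126 J
Total: 16099 + 182925 + 4126 = 203150 J = 203 kJ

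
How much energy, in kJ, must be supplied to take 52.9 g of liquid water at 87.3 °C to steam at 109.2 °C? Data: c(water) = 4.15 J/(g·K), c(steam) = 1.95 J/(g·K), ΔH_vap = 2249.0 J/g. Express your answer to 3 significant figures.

q1 (heat water 87.3→100.0 °C): 52.9 × 4.15 × 12.7 = 2788 J
q2 (vaporize at 100 °C): 52.9 × 2249.0 = 118972 J
q3 (heat steam 100.0→109.2 °C): 52.9 × 1.95 × 9.2 = 949 J
Total: 2788 + 118972 + 949 = 122709 J = 123 kJ

q = 123 kJ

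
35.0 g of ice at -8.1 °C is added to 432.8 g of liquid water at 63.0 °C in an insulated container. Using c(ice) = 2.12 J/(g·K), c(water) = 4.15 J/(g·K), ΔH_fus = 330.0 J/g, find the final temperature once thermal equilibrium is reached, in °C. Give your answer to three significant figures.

T_f = 52.0 °C

Heat to bring ice to 0 °C and melt it: q₁ = 35.0×2.12×8.1 + 35.0×330.0 = 12151 J
Heat the water can supply cooling to 0 °C: 432.8×4.15×63.0 = 113156 J > q₁, so all ice melts.
Energy balance: 432.8×4.15×(63.0 − T) = 12151 + 35.0×4.15×(T − 0)
1796.12(63.0 − T) = 12151 + 145.25 T
113156 − 12151 = 1941.37 T
T = 101005 / 1941.37 = 52.03 °C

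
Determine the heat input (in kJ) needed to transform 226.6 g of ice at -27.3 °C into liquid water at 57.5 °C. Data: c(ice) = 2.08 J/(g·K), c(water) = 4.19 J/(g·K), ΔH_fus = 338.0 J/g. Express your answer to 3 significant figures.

q1 (heat ice -27.3→0.0 °C): 226.6 × 2.08 × 27.3 = 12867 J
q2 (melt at 0 °C): 226.6 × 338.0 = 76591 J
q3 (heat water 0.0→57.5 °C): 226.6 × 4.19 × 57.5 = 54594 J
Total: 12867 + 76591 + 54594 = 144052 J = 144 kJ

q = 144 kJ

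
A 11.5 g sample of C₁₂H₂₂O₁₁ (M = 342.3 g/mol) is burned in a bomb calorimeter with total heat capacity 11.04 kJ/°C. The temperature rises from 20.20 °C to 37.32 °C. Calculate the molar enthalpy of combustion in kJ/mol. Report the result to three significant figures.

ΔT = 37.32 − 20.20 = 17.12 °C
q_cal = C_cal × ΔT = 11.04 × 17.12 = 189.0048 kJ
n = 11.5 / 342.3 = 0.03360 mol
q_rxn = −q_cal = -189.0048 kJ
ΔH = -189.0048 / 0.03360 = -5625 kJ/mol

ΔH = -5630 kJ/mol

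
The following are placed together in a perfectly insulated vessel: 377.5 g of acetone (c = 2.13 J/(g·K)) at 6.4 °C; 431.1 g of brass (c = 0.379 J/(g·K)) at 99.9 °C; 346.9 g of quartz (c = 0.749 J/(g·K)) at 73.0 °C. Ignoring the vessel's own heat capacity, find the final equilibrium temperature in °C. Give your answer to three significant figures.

Σ mᵢcᵢ(T − Tᵢ) = 0  ⇒  T = Σ mᵢcᵢTᵢ / Σ mᵢcᵢ
Σ mᵢcᵢ = 377.5×2.13 + 431.1×0.379 + 346.9×0.749 = 1227.2900
Σ mᵢcᵢTᵢ = 804.075×6.4 + 163.3869×99.9 + 259.8281×73.0 = 40436
T = 40436 / 1227.2900 = 32.947 °C

T_f = 32.9 °C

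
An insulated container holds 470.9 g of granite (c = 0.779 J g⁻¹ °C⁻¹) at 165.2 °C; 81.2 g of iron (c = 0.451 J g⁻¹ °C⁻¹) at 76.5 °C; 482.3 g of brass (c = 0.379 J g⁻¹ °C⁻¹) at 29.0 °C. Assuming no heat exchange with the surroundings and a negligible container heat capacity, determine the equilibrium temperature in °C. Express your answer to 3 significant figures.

T_f = 117 °C

Σ mᵢcᵢ(T − Tᵢ) = 0  ⇒  T = Σ mᵢcᵢTᵢ / Σ mᵢcᵢ
Σ mᵢcᵢ = 470.9×0.779 + 81.2×0.451 + 482.3×0.379 = 586.2440
Σ mᵢcᵢTᵢ = 366.8311×165.2 + 36.6212×76.5 + 182.7917×29.0 = 68703
T = 68703 / 586.2440 = 117.2 °C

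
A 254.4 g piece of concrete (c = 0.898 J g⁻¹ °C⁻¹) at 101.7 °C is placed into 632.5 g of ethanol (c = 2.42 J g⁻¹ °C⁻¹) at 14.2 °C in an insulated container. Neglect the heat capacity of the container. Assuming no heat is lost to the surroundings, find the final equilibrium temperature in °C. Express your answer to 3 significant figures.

Heat lost by concrete = heat gained by ethanol.
(254.4)(0.898)(101.7 − T) = (632.5)(2.42)(T − 14.2)
228.4512 (101.7 − T) = 1530.65 (T − 14.2)
23233 − 228.4512 T = 1530.65 T − 21735
44968 = 1759.1012 T
T = 25.56 °C

T_f = 25.6 °C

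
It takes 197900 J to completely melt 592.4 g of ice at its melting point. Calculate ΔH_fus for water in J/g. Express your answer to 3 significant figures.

ΔH_fus = 334 J/g

ΔH_fus = q / m = 197900 / 592.4 = 334 J/g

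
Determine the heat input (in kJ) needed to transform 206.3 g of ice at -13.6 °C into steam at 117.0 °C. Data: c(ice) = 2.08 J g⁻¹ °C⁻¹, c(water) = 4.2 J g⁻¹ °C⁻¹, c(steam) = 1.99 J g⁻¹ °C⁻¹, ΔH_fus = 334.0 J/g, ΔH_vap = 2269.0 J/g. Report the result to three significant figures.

q1 (heat ice -13.6→0.0 °C): 206.3 × 2.08 × 13.6 = 5836 J
q2 (melt at 0 °C): 206.3 × 334.0 = 68904 J
q3 (heat water 0.0→100.0 °C): 206.3 × 4.2 × 100.0 = 86646 J
q4 (vaporize at 100 °C): 206.3 × 2269.0 = 468095 J
q5 (heat steam 100.0→117.0 °C): 206.3 × 1.99 × 17.0 = 6979 J
Total: 5836 + 68904 + 86646 + 468095 + 6979 = 636460 J = 636 kJ

q = 636 kJ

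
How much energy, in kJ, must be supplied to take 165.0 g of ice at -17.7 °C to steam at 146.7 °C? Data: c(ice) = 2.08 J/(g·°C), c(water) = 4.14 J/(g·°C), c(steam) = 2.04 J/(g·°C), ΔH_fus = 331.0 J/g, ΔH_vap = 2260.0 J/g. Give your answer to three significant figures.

q1 (heat ice -17.7→0.0 °C): 165.0 × 2.08 × 17.7 = 6075 J
q2 (melt at 0 °C): 165.0 × 331.0 = 54615 J
q3 (heat water 0.0→100.0 °C): 165.0 × 4.14 × 100.0 = 68310 J
q4 (vaporize at 100 °C): 165.0 × 2260.0 = 372900 J
q5 (heat steam 100.0→146.7 °C): 165.0 × 2.04 × 46.7 = 15719 J
Total: 6075 + 54615 + 68310 + 372900 + 15719 = 517619 J = 518 kJ

q = 518 kJ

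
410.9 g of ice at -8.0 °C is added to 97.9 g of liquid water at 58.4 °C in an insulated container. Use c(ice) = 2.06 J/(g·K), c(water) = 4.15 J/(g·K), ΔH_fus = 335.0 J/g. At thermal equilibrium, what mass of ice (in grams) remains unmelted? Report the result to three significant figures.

m_ice remaining = 360 g

Heat to warm all ice to 0 °C: 410.9×2.06×8.0 = 6771.6 J
Heat released by water cooling to 0 °C: 97.9×4.15×58.4 = 23727 J
23727 J < 6771.6 + 410.9×335.0 = 144423.1 J, so not all ice melts; final T = 0 °C.
Heat left for melting: 23727 − 6771.6 = 16955.4 J
Mass melted = 16955.4 / 335.0 = 50.61 g
Ice remaining = 410.9 − 50.61 = 360.29 g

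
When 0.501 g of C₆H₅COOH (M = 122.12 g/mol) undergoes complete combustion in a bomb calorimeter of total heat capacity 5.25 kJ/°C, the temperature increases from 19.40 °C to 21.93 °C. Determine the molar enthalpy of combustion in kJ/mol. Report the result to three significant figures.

ΔH = -3240 kJ/mol

ΔT = 21.93 − 19.40 = 2.53 °C
q_cal = C_cal × ΔT = 5.25 × 2.53 = 13.2825 kJ
n = 0.501 / 122.12 = 0.004103 mol
q_rxn = −q_cal = -13.2825 kJ
ΔH = -13.2825 / 0.004103 = -3237 kJ/mol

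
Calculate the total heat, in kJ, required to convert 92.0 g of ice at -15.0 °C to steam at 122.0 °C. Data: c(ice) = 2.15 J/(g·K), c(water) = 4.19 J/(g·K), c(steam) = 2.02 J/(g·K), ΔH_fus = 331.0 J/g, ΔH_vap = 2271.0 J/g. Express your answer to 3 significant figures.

q1 (heat ice -15.0→0.0 °C): 92.0 × 2.15 × 15.0 = 2967 J
q2 (melt at 0 °C): 92.0 × 331.0 = 30452 J
q3 (heat water 0.0→100.0 °C): 92.0 × 4.19 × 100.0 = 38548 J
q4 (vaporize at 100 °C): 92.0 × 2271.0 = 208932 J
q5 (heat steam 100.0→122.0 °C): 92.0 × 2.02 × 22.0 = 4088 J
Total: 2967 + 30452 + 38548 + 208932 + 4088 = 284987 J = 285 kJ

q = 285 kJ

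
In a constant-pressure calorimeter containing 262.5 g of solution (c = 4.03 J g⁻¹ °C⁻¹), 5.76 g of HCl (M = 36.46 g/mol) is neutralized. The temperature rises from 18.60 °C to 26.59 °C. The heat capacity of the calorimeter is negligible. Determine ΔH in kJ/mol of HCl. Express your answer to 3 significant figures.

ΔH = -53.5 kJ/mol

|ΔT| = |26.59 − 18.60| = 7.99 °C
|q_surr| = (262.5 × 4.03) × 7.99 = 1057.875 × 7.99 = 8452 J
n(HCl) = 5.76 / 36.46 = 0.1580 mol
Temperature rose, so q_rxn = −|q_surr| = -8.452 kJ
ΔH = q_rxn / n = -53.49 kJ/mol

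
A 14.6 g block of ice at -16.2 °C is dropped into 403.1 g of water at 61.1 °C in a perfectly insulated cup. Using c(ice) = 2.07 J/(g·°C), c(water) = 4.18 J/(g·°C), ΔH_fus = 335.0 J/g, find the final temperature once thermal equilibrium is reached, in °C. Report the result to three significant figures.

Heat to bring ice to 0 °C and melt it: q₁ = 14.6×2.07×16.2 + 14.6×335.0 = 5380.6 J
Heat the water can supply cooling to 0 °C: 403.1×4.18×61.1 = 102951 J > q₁, so all ice melts.
Energy balance: 403.1×4.18×(61.1 − T) = 5380.6 + 14.6×4.18×(T − 0)
1684.958(61.1 − T) = 5380.6 + 61.028 T
102951 − 5380.6 = 1745.986 T
T = 97570.4 / 1745.986 = 55.88 °C

T_f = 55.9 °C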